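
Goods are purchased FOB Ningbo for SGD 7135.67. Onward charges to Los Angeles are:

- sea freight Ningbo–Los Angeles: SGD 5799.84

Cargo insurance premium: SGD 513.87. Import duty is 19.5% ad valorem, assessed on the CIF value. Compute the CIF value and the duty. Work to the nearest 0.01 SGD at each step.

CIF = FOB price + freight + insurance
CIF = 7135.67 + 5799.84 + 513.87 = 13449.38
Import duty = 13449.38 × 19.5% = 2622.63

CIF value: SGD 13449.38; import duty: SGD 2622.63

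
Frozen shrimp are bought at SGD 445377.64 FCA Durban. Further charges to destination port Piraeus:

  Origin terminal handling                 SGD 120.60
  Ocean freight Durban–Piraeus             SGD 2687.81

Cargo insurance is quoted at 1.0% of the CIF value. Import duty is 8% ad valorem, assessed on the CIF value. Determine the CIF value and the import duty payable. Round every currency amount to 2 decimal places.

Let C be the CIF value. C = FCA price + pre-shipment costs + freight + 1.0% × C
C − 1.0% × C = 445377.64 + 120.60 + 2687.81
0.99 × C = 448186.05
C = 448186.05 / 0.99 = 452713.18
Insurance premium = 1.0% × 452713.18 = 4527.13
Import duty = 452713.18 × 8% = 36217.05

CIF value: SGD 452713.18; import duty: SGD 36217.05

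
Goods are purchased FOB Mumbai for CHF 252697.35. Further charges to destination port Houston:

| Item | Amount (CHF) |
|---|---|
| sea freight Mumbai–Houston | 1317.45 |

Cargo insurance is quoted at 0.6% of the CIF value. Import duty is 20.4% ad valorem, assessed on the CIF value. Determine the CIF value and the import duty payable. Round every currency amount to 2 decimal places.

Let C be the CIF value. C = FOB price + freight + 0.6% × C
C − 0.6% × C = 252697.35 + 1317.45
0.994 × C = 254014.80
C = 254014.80 / 0.994 = 255548.09
Insurance premium = 0.6% × 255548.09 = 1533.29
Import duty = 255548.09 × 20.4% = 52131.81

CIF value: CHF 255548.09; import duty: CHF 52131.81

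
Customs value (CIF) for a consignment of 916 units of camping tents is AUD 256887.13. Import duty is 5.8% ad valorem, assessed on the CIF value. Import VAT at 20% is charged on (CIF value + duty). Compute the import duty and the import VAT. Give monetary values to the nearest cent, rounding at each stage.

Import duty: AUD 14899.45; import VAT: AUD 54357.32

Import duty = 256887.13 × 5.8% = 14899.45
VAT base = CIF + duty = 256887.13 + 14899.45 = 271786.58
Import VAT = 271786.58 × 20% = 54357.32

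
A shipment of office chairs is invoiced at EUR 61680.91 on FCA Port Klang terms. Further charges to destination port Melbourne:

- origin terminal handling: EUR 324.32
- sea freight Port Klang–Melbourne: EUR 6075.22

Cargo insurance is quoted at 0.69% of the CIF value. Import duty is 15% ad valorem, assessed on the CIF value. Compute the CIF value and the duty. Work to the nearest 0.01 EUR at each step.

Let C be the CIF value. C = FCA price + pre-shipment costs + freight + 0.69% × C
C − 0.69% × C = 61680.91 + 324.32 + 6075.22
0.9931 × C = 68080.45
C = 68080.45 / 0.9931 = 68553.47
Insurance premium = 0.69% × 68553.47 = 473.02
Import duty = 68553.47 × 15% = 10283.02

CIF value: EUR 68553.47; import duty: EUR 10283.02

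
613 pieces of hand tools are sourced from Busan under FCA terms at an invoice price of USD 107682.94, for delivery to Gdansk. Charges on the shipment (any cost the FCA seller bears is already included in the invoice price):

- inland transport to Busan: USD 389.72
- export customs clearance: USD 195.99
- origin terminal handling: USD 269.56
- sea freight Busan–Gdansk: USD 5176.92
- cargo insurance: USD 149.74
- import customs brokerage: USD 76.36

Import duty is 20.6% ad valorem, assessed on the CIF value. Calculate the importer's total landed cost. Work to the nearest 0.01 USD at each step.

FCA: the seller delivers export-cleared goods to the carrier; the buyer bears costs from that point.
Already in the invoice (seller's account under FCA): inland to port, export clearance — exclude.
CIF value = FCA price + origin terminal + freight + insurance = 107682.94 + 269.56 + 5176.92 + 149.74 = 113279.16
Import duty = 113279.16 × 20.6% = 23335.51
Buyer bears: origin terminal 269.56 + freight 5176.92 + insurance 149.74 + brokerage 76.36 + duty 23335.51 = 29008.09
Landed cost = invoice 107682.94 + 29008.09 = 136691.03

Total landed cost: USD 136691.03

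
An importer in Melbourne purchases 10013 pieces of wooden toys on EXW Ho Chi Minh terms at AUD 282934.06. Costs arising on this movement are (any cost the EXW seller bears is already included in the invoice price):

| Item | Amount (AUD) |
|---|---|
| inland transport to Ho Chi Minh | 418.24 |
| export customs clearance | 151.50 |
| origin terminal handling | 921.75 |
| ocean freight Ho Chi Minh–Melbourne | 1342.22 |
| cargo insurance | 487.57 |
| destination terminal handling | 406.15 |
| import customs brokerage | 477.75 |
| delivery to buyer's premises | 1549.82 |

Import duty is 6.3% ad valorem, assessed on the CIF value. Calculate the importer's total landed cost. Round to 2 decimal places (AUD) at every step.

Total landed cost: AUD 306723.15

EXW: the seller makes goods available at their premises; the buyer bears all onward costs.
CIF value = EXW price + inland to port + export clearance + origin terminal + freight + insurance = 282934.06 + 418.24 + 151.50 + 921.75 + 1342.22 + 487.57 = 286255.34
Import duty = 286255.34 × 6.3% = 18034.09
Buyer bears: inland to port 418.24 + export clearance 151.50 + origin terminal 921.75 + freight 1342.22 + insurance 487.57 + destination terminal 406.15 + brokerage 477.75 + delivery 1549.82 + duty 18034.09 = 23789.09
Landed cost = invoice 282934.06 + 23789.09 = 306723.15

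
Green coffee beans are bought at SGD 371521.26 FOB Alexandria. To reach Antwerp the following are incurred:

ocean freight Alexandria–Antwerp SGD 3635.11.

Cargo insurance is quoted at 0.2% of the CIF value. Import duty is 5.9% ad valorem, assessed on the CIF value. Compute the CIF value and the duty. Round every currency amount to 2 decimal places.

Let C be the CIF value. C = FOB price + freight + 0.2% × C
C − 0.2% × C = 371521.26 + 3635.11
0.998 × C = 375156.37
C = 375156.37 / 0.998 = 375908.19
Insurance premium = 0.2% × 375908.19 = 751.82
Import duty = 375908.19 × 5.9% = 22178.58

CIF value: SGD 375908.19; import duty: SGD 22178.58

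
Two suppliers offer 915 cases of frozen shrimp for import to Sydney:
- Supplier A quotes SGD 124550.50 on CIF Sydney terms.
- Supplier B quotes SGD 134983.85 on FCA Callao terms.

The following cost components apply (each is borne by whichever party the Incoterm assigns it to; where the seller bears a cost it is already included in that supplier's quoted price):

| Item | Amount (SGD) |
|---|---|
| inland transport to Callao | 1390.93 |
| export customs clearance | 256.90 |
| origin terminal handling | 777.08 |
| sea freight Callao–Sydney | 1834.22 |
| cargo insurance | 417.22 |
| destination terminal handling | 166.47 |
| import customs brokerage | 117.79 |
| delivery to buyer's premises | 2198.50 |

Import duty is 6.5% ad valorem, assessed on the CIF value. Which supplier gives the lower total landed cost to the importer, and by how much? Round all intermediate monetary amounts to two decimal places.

Supplier A (CIF):
The CIF price already equals the CIF value: 124550.50
Import duty = 124550.50 × 6.5% = 8095.78
Buyer bears (A): 166.47 + 117.79 + 2198.50 = 2482.76
Landed cost (A) = invoice 124550.50 + 2482.76 + duty 8095.78 = 135129.04
Supplier B (FCA):
CIF value = FCA price + origin terminal + freight + insurance = 134983.85 + 777.08 + 1834.22 + 417.22 = 138012.37
Import duty = 138012.37 × 6.5% = 8970.80
Buyer bears (B): 777.08 + 1834.22 + 417.22 + 166.47 + 117.79 + 2198.50 = 5511.28
Landed cost (B) = invoice 134983.85 + 5511.28 + duty 8970.80 = 149465.93
Difference = |135129.04 − 149465.93| = 14336.89

Supplier A is cheaper by SGD 14336.89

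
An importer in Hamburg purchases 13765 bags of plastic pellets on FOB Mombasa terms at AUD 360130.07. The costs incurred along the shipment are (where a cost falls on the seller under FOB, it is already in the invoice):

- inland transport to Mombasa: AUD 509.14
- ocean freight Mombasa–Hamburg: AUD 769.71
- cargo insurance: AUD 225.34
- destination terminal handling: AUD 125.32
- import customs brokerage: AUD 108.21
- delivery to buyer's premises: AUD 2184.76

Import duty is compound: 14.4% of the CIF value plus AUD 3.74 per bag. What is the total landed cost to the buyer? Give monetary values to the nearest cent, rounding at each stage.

FOB: the seller bears costs until goods are on board at the origin port; the buyer bears freight, insurance and all costs thereafter.
Already in the invoice (seller's account under FOB): inland to port — exclude.
CIF value = FOB price + freight + insurance = 360130.07 + 769.71 + 225.34 = 361125.12
Ad valorem component: 361125.12 × 14.4% = 52002.02
Specific component: 13765 × 3.74 = 51481.10
Import duty = 52002.02 + 51481.10 = 103483.12
Buyer bears: freight 769.71 + insurance 225.34 + destination terminal 125.32 + brokerage 108.21 + delivery 2184.76 + duty 103483.12 = 106896.46
Landed cost = invoice 360130.07 + 106896.46 = 467026.53

Total landed cost: AUD 467026.53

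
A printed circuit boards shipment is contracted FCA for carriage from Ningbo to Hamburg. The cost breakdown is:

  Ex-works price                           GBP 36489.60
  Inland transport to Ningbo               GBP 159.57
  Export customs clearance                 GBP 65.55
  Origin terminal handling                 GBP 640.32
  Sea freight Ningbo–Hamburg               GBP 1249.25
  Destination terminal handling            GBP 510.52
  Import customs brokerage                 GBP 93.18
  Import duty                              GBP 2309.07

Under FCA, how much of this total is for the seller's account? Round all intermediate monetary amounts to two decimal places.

Seller's account: GBP 36714.72

FCA: the seller delivers export-cleared goods to the carrier; the buyer bears costs from that point.
Seller's account: goods 36489.60 + inland to port 159.57 + export clearance 65.55 = 36714.72
Buyer's account: origin terminal 640.32 + freight 1249.25 + destination terminal 510.52 + brokerage 93.18 + duty 2309.07 = 4802.34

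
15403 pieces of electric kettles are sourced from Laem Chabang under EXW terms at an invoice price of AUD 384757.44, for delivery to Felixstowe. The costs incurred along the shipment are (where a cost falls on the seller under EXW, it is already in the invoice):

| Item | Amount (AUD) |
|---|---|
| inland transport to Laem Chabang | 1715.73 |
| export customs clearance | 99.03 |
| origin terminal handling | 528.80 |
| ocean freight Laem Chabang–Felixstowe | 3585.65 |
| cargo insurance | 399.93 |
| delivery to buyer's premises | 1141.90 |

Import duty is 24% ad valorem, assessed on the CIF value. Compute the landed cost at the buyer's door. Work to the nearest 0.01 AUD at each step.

Total landed cost: AUD 486089.26

EXW: the seller makes goods available at their premises; the buyer bears all onward costs.
CIF value = EXW price + inland to port + export clearance + origin terminal + freight + insurance = 384757.44 + 1715.73 + 99.03 + 528.80 + 3585.65 + 399.93 = 391086.58
Import duty = 391086.58 × 24% = 93860.78
Buyer bears: inland to port 1715.73 + export clearance 99.03 + origin terminal 528.80 + freight 3585.65 + insurance 399.93 + delivery 1141.90 + duty 93860.78 = 101331.82
Landed cost = invoice 384757.44 + 101331.82 = 486089.26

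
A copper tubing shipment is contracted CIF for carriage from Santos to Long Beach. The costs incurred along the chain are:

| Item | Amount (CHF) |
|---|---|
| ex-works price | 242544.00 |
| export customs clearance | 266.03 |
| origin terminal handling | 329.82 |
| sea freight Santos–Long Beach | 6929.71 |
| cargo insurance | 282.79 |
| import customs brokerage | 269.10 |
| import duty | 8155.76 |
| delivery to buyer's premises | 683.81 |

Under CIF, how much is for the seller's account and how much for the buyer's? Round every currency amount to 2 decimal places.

Seller: CHF 250352.35; buyer: CHF 9108.67

CIF: the seller pays costs through ocean freight and marine insurance to the destination port.
Seller's account: goods 242544.00 + export clearance 266.03 + origin terminal 329.82 + freight 6929.71 + insurance 282.79 = 250352.35
Buyer's account: brokerage 269.10 + duty 8155.76 + delivery 683.81 = 9108.67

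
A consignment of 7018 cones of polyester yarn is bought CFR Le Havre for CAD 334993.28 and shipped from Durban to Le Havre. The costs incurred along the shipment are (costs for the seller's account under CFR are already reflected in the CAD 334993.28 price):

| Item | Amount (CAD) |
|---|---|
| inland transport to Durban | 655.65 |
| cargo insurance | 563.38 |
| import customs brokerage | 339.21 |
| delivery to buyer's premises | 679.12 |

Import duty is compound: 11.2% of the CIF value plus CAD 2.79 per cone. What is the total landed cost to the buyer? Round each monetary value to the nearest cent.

CFR: the seller pays costs through ocean freight to the destination port, but not insurance.
Already in the invoice (seller's account under CFR): inland to port — exclude.
CIF value = CFR price + insurance = 334993.28 + 563.38 = 335556.66
Ad valorem component: 335556.66 × 11.2% = 37582.35
Specific component: 7018 × 2.79 = 19580.22
Import duty = 37582.35 + 19580.22 = 57162.57
Buyer bears: insurance 563.38 + brokerage 339.21 + delivery 679.12 + duty 57162.57 = 58744.28
Landed cost = invoice 334993.28 + 58744.28 = 393737.56

Total landed cost: CAD 393737.56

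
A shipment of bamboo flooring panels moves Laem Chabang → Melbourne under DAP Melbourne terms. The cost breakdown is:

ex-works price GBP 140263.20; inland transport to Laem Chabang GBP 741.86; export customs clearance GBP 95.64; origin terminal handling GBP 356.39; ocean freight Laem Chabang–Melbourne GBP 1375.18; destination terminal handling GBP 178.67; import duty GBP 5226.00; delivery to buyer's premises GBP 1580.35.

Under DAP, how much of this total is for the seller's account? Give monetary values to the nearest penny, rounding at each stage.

Seller's account: GBP 144591.29

DAP: the seller bears all costs to the named destination except import duty and clearance.
Seller's account: goods 140263.20 + inland to port 741.86 + export clearance 95.64 + origin terminal 356.39 + freight 1375.18 + destination terminal 178.67 + delivery 1580.35 = 144591.29
Buyer's account: duty 5226.00 = 5226.00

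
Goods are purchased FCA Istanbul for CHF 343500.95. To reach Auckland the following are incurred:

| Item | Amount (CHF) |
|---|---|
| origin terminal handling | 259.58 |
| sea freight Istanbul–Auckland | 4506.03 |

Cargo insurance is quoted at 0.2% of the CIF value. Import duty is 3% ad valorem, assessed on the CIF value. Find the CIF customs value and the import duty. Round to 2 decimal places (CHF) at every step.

Let C be the CIF value. C = FCA price + pre-shipment costs + freight + 0.2% × C
C − 0.2% × C = 343500.95 + 259.58 + 4506.03
0.998 × C = 348266.56
C = 348266.56 / 0.998 = 348964.49
Insurance premium = 0.2% × 348964.49 = 697.93
Import duty = 348964.49 × 3% = 10468.93

CIF value: CHF 348964.49; import duty: CHF 10468.93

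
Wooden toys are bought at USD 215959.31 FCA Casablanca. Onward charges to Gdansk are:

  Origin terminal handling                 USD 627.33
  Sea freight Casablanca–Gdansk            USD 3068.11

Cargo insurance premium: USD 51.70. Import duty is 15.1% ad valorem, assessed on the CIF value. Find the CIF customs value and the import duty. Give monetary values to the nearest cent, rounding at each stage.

CIF = FCA price + pre-shipment costs + freight + insurance
CIF = 215959.31 + 627.33 + 3068.11 + 51.70 = 219706.45
Import duty = 219706.45 × 15.1% = 33175.67

CIF value: USD 219706.45; import duty: USD 33175.67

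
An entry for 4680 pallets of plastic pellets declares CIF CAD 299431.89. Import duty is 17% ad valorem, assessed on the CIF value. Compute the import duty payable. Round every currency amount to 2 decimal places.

Import duty = 299431.89 × 17% = 50903.42

Import duty: CAD 50903.42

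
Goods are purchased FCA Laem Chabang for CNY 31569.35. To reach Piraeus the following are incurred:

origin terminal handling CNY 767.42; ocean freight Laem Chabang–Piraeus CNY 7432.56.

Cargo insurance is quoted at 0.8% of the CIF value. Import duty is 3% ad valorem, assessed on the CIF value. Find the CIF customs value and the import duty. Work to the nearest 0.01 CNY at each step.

CIF value: CNY 40090.05; import duty: CNY 1202.70

Let C be the CIF value. C = FCA price + pre-shipment costs + freight + 0.8% × C
C − 0.8% × C = 31569.35 + 767.42 + 7432.56
0.992 × C = 39769.33
C = 39769.33 / 0.992 = 40090.05
Insurance premium = 0.8% × 40090.05 = 320.72
Import duty = 40090.05 × 3% = 1202.70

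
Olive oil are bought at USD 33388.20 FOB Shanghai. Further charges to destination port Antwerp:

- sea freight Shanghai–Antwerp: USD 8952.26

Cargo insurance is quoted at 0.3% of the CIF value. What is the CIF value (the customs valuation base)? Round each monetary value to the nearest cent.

Let C be the CIF value. C = FOB price + freight + 0.3% × C
C − 0.3% × C = 33388.20 + 8952.26
0.997 × C = 42340.46
C = 42340.46 / 0.997 = 42467.86
Insurance premium = 0.3% × 42467.86 = 127.40

CIF value: USD 42467.86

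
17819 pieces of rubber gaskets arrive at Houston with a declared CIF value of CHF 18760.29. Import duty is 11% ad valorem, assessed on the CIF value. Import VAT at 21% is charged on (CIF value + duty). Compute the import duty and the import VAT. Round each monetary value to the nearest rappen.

Import duty = 18760.29 × 11% = 2063.63
VAT base = CIF + duty = 18760.29 + 2063.63 = 20823.92
Import VAT = 20823.92 × 21% = 4373.02

Import duty: CHF 2063.63; import VAT: CHF 4373.02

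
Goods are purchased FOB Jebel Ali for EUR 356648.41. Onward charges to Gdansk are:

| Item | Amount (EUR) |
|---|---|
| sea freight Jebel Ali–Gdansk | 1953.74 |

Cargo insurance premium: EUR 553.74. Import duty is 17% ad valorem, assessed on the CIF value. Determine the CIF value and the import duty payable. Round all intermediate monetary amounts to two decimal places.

CIF value: EUR 359155.89; import duty: EUR 61056.50

CIF = FOB price + freight + insurance
CIF = 356648.41 + 1953.74 + 553.74 = 359155.89
Import duty = 359155.89 × 17% = 61056.50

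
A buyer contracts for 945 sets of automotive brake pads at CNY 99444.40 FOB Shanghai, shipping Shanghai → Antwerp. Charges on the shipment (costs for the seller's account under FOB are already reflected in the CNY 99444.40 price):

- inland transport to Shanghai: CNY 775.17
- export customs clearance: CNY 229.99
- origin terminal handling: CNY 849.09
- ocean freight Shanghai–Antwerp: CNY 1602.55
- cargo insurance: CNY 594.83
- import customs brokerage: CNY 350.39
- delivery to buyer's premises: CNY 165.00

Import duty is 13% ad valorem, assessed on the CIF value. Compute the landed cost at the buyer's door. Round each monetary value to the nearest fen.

FOB: the seller bears costs until goods are on board at the origin port; the buyer bears freight, insurance and all costs thereafter.
Already in the invoice (seller's account under FOB): inland to port, export clearance, origin terminal — exclude.
CIF value = FOB price + freight + insurance = 99444.40 + 1602.55 + 594.83 = 101641.78
Import duty = 101641.78 × 13% = 13213.43
Buyer bears: freight 1602.55 + insurance 594.83 + brokerage 350.39 + delivery 165.00 + duty 13213.43 = 15926.20
Landed cost = invoice 99444.40 + 15926.20 = 115370.60

Total landed cost: CNY 115370.60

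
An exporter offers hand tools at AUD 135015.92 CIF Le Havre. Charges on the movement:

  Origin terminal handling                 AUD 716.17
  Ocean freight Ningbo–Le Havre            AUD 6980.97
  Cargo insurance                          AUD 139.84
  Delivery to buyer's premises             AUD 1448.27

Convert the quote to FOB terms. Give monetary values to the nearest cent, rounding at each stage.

Not relevant to the conversion: origin terminal — on the seller under both CIF and FOB; already in the CIF price and stays in the FOB price. delivery — on the buyer under both terms; not part of either seller's price.
From CIF to FOB, the seller no longer bears: freight, insurance.
FOB price = 135015.92 − 6980.97 − 139.84 = 127895.11

FOB price: AUD 127895.11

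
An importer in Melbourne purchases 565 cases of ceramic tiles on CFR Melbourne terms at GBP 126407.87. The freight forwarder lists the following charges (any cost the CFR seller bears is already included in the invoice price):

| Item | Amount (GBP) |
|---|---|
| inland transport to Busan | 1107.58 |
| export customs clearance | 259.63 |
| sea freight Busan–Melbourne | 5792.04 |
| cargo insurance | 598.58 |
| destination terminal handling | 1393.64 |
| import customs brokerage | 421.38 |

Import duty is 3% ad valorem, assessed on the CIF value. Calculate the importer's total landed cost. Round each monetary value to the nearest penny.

Total landed cost: GBP 132631.66

CFR: the seller pays costs through ocean freight to the destination port, but not insurance.
Already in the invoice (seller's account under CFR): inland to port, export clearance, freight — exclude.
CIF value = CFR price + insurance = 126407.87 + 598.58 = 127006.45
Import duty = 127006.45 × 3% = 3810.19
Buyer bears: insurance 598.58 + destination terminal 1393.64 + brokerage 421.38 + duty 3810.19 = 6223.79
Landed cost = invoice 126407.87 + 6223.79 = 132631.66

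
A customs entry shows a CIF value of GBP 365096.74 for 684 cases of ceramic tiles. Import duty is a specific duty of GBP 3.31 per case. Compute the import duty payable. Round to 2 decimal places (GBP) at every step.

Import duty: GBP 2264.04

Import duty = 684 × 3.31 = 2264.04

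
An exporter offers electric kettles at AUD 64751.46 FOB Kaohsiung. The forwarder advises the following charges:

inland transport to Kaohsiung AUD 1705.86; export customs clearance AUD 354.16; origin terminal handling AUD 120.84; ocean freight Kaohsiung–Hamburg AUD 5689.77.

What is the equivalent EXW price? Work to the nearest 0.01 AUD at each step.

EXW price: AUD 62570.60

Not relevant to the conversion: freight — on the buyer under both terms; not part of either seller's price.
From FOB to EXW, the seller no longer bears: inland to port, export clearance, origin terminal.
EXW price = 64751.46 − 1705.86 − 354.16 − 120.84 = 62570.60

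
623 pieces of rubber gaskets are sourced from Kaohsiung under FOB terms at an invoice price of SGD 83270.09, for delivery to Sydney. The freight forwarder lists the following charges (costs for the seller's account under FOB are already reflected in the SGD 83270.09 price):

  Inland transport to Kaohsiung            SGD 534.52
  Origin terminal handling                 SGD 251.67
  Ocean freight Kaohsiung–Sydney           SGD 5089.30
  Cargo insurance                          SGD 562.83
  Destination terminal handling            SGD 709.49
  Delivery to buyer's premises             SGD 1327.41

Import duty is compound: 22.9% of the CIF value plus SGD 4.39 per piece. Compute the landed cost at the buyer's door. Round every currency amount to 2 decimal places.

FOB: the seller bears costs until goods are on board at the origin port; the buyer bears freight, insurance and all costs thereafter.
Already in the invoice (seller's account under FOB): inland to port, origin terminal — exclude.
CIF value = FOB price + freight + insurance = 83270.09 + 5089.30 + 562.83 = 88922.22
Ad valorem component: 88922.22 × 22.9% = 20363.19
Specific component: 623 × 4.39 = 2734.97
Import duty = 20363.19 + 2734.97 = 23098.16
Buyer bears: freight 5089.30 + insurance 562.83 + destination terminal 709.49 + delivery 1327.41 + duty 23098.16 = 30787.19
Landed cost = invoice 83270.09 + 30787.19 = 114057.28

Total landed cost: SGD 114057.28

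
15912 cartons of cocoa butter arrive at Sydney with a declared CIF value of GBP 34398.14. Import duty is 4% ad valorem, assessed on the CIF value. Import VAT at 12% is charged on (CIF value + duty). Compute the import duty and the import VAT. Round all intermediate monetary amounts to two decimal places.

Import duty: GBP 1375.93; import VAT: GBP 4292.89

Import duty = 34398.14 × 4% = 1375.93
VAT base = CIF + duty = 34398.14 + 1375.93 = 35774.07
Import VAT = 35774.07 × 12% = 4292.89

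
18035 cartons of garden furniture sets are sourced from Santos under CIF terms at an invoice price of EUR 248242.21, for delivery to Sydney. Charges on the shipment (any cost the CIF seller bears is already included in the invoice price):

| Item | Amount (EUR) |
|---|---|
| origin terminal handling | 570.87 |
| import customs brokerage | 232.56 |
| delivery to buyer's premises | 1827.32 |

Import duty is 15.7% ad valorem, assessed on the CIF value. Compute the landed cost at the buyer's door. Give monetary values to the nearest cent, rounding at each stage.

Total landed cost: EUR 289276.12

CIF: the seller pays costs through ocean freight and marine insurance to the destination port.
Already in the invoice (seller's account under CIF): origin terminal — exclude.
The CIF price already equals the CIF value: 248242.21
Import duty = 248242.21 × 15.7% = 38974.03
Buyer bears: brokerage 232.56 + delivery 1827.32 + duty 38974.03 = 41033.91
Landed cost = invoice 248242.21 + 41033.91 = 289276.12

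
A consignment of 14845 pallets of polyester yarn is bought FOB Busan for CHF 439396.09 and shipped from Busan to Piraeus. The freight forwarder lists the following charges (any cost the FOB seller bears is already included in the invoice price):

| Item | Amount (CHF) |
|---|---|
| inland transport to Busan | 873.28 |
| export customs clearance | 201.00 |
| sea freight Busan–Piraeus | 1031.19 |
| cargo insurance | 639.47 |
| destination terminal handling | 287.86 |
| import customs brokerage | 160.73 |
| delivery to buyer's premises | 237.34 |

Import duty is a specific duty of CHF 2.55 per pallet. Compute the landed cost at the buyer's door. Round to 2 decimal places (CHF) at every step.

FOB: the seller bears costs until goods are on board at the origin port; the buyer bears freight, insurance and all costs thereafter.
Already in the invoice (seller's account under FOB): inland to port, export clearance — exclude.
CIF value = FOB price + freight + insurance = 439396.09 + 1031.19 + 639.47 = 441066.75
Import duty = 14845 × 2.55 = 37854.75
Buyer bears: freight 1031.19 + insurance 639.47 + destination terminal 287.86 + brokerage 160.73 + delivery 237.34 + duty 37854.75 = 40211.34
Landed cost = invoice 439396.09 + 40211.34 = 479607.43

Total landed cost: CHF 479607.43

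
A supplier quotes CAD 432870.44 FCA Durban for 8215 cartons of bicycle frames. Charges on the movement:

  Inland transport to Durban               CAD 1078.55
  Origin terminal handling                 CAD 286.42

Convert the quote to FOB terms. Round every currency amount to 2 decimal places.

FOB price: CAD 433156.86

Not relevant to the conversion: inland to port — on the seller under both FCA and FOB; already in the FCA price and stays in the FOB price.
From FCA to FOB, the seller additionally bears: origin terminal.
FOB price = 432870.44 + 286.42 = 433156.86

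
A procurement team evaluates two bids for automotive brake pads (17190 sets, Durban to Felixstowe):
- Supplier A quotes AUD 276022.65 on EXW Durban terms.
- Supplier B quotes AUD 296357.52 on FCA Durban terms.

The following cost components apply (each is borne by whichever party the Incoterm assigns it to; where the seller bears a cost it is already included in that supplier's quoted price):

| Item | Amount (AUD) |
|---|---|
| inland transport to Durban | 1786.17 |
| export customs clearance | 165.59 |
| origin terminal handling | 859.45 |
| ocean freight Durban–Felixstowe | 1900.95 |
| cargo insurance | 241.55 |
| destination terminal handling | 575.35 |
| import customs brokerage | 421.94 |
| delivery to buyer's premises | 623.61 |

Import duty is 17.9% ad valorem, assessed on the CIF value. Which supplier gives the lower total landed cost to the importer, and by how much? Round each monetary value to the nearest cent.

Supplier A (EXW):
CIF value = EXW price + inland to port + export clearance + origin terminal + freight + insurance = 276022.65 + 1786.17 + 165.59 + 859.45 + 1900.95 + 241.55 = 280976.36
Import duty = 280976.36 × 17.9% = 50294.77
Buyer bears (A): 1786.17 + 165.59 + 859.45 + 1900.95 + 241.55 + 575.35 + 421.94 + 623.61 = 6574.61
Landed cost (A) = invoice 276022.65 + 6574.61 + duty 50294.77 = 332892.03
Supplier B (FCA):
CIF value = FCA price + origin terminal + freight + insurance = 296357.52 + 859.45 + 1900.95 + 241.55 = 299359.47
Import duty = 299359.47 × 17.9% = 53585.35
Buyer bears (B): 859.45 + 1900.95 + 241.55 + 575.35 + 421.94 + 623.61 = 4622.85
Landed cost (B) = invoice 296357.52 + 4622.85 + duty 53585.35 = 354565.72
Difference = |332892.03 − 354565.72| = 21673.69

Supplier A is cheaper by AUD 21673.69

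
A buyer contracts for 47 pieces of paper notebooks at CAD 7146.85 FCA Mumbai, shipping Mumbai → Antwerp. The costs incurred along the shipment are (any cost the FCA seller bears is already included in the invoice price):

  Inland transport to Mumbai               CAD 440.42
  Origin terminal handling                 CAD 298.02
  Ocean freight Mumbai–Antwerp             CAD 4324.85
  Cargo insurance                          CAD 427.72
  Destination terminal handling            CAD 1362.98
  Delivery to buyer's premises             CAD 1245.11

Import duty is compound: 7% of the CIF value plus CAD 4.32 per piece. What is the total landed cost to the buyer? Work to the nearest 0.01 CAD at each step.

Total landed cost: CAD 15862.39

FCA: the seller delivers export-cleared goods to the carrier; the buyer bears costs from that point.
Already in the invoice (seller's account under FCA): inland to port — exclude.
CIF value = FCA price + origin terminal + freight + insurance = 7146.85 + 298.02 + 4324.85 + 427.72 = 12197.44
Ad valorem component: 12197.44 × 7% = 853.82
Specific component: 47 × 4.32 = 203.04
Import duty = 853.82 + 203.04 = 1056.86
Buyer bears: origin terminal 298.02 + freight 4324.85 + insurance 427.72 + destination terminal 1362.98 + delivery 1245.11 + duty 1056.86 = 8715.54
Landed cost = invoice 7146.85 + 8715.54 = 15862.39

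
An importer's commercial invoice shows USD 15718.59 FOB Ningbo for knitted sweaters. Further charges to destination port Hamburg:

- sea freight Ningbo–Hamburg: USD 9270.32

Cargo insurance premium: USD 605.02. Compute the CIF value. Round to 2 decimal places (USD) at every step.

CIF value: USD 25593.93

CIF = FOB price + freight + insurance
CIF = 15718.59 + 9270.32 + 605.02 = 25593.93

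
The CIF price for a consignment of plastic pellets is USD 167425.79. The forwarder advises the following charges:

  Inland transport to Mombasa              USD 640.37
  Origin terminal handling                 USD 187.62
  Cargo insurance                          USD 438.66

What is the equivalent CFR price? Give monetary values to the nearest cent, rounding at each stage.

Not relevant to the conversion: origin terminal, inland to port — on the seller under both CIF and CFR; already in the CIF price and stays in the CFR price.
From CIF to CFR, the seller no longer bears: insurance.
CFR price = 167425.79 − 438.66 = 166987.13

CFR price: USD 166987.13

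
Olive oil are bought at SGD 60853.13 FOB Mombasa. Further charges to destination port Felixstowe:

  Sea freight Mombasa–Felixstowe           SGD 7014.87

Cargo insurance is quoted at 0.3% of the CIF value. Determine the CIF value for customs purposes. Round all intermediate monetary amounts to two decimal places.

Let C be the CIF value. C = FOB price + freight + 0.3% × C
C − 0.3% × C = 60853.13 + 7014.87
0.997 × C = 67868.00
C = 67868.00 / 0.997 = 68072.22
Insurance premium = 0.3% × 68072.22 = 204.22

CIF value: SGD 68072.22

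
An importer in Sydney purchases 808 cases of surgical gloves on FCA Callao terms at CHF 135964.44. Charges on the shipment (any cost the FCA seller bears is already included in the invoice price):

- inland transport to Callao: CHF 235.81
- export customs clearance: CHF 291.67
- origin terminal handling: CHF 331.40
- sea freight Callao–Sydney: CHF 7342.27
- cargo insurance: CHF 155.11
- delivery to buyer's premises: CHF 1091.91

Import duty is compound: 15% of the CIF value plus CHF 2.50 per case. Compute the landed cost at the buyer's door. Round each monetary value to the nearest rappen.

FCA: the seller delivers export-cleared goods to the carrier; the buyer bears costs from that point.
Already in the invoice (seller's account under FCA): inland to port, export clearance — exclude.
CIF value = FCA price + origin terminal + freight + insurance = 135964.44 + 331.40 + 7342.27 + 155.11 = 143793.22
Ad valorem component: 143793.22 × 15% = 21568.98
Specific component: 808 × 2.50 = 2020.00
Import duty = 21568.98 + 2020.00 = 23588.98
Buyer bears: origin terminal 331.40 + freight 7342.27 + insurance 155.11 + delivery 1091.91 + duty 23588.98 = 32509.67
Landed cost = invoice 135964.44 + 32509.67 = 168474.11

Total landed cost: CHF 168474.11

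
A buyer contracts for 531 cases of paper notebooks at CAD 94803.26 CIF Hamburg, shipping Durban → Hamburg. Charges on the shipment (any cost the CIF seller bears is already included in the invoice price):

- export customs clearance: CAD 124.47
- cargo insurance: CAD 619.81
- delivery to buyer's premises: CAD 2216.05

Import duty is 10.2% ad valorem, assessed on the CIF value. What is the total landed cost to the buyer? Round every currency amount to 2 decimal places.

Total landed cost: CAD 106689.24

CIF: the seller pays costs through ocean freight and marine insurance to the destination port.
Already in the invoice (seller's account under CIF): export clearance, insurance — exclude.
The CIF price already equals the CIF value: 94803.26
Import duty = 94803.26 × 10.2% = 9669.93
Buyer bears: delivery 2216.05 + duty 9669.93 = 11885.98
Landed cost = invoice 94803.26 + 11885.98 = 106689.24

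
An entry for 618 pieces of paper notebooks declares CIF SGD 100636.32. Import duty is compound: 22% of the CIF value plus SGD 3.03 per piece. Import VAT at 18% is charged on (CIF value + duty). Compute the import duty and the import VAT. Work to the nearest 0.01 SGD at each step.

Ad valorem component: 100636.32 × 22% = 22139.99
Specific component: 618 × 3.03 = 1872.54
Import duty = 22139.99 + 1872.54 = 24012.53
VAT base = CIF + duty = 100636.32 + 24012.53 = 124648.85
Import VAT = 124648.85 × 18% = 22436.79

Import duty: SGD 24012.53; import VAT: SGD 22436.79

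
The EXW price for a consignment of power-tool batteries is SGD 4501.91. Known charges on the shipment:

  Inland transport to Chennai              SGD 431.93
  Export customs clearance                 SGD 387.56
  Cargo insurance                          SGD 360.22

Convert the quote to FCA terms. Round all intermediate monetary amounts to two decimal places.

FCA price: SGD 5321.40

Not relevant to the conversion: insurance — on the buyer under both terms; not part of either seller's price.
From EXW to FCA, the seller additionally bears: inland to port, export clearance.
FCA price = 4501.91 + 431.93 + 387.56 = 5321.40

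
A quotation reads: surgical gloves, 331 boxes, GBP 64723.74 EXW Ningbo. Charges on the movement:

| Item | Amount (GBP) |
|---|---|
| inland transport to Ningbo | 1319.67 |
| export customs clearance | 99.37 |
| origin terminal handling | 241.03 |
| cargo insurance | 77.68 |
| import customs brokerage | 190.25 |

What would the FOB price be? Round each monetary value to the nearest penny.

FOB price: GBP 66383.81

Not relevant to the conversion: brokerage, insurance — on the buyer under both terms; not part of either seller's price.
From EXW to FOB, the seller additionally bears: inland to port, export clearance, origin terminal.
FOB price = 64723.74 + 1319.67 + 99.37 + 241.03 = 66383.81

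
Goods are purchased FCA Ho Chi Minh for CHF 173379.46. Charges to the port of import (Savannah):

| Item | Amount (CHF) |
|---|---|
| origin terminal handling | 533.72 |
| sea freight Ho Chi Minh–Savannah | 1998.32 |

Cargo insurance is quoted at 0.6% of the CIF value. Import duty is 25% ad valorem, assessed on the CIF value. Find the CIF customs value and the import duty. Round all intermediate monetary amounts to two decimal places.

CIF value: CHF 176973.34; import duty: CHF 44243.34

Let C be the CIF value. C = FCA price + pre-shipment costs + freight + 0.6% × C
C − 0.6% × C = 173379.46 + 533.72 + 1998.32
0.994 × C = 175911.50
C = 175911.50 / 0.994 = 176973.34
Insurance premium = 0.6% × 176973.34 = 1061.84
Import duty = 176973.34 × 25% = 44243.34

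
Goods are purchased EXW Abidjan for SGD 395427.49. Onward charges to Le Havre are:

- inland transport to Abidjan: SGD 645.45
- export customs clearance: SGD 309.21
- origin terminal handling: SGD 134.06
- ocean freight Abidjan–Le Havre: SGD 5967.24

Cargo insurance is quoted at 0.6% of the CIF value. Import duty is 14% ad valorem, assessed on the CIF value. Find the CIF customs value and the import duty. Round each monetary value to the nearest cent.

Let C be the CIF value. C = EXW price + pre-shipment costs + freight + 0.6% × C
C − 0.6% × C = 395427.49 + 645.45 + 309.21 + 134.06 + 5967.24
0.994 × C = 402483.45
C = 402483.45 / 0.994 = 404912.93
Insurance premium = 0.6% × 404912.93 = 2429.48
Import duty = 404912.93 × 14% = 56687.81

CIF value: SGD 404912.93; import duty: SGD 56687.81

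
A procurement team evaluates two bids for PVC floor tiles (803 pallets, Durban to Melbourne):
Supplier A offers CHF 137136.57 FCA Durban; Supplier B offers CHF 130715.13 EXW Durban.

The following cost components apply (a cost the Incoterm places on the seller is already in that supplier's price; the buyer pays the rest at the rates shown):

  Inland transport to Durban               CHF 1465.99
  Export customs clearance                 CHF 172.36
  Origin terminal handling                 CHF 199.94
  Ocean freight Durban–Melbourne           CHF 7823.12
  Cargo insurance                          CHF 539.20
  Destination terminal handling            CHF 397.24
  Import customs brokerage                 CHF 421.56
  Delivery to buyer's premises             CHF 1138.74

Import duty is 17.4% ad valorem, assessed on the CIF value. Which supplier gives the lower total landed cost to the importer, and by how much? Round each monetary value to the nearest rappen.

Supplier A (FCA):
CIF value = FCA price + origin terminal + freight + insurance = 137136.57 + 199.94 + 7823.12 + 539.20 = 145698.83
Import duty = 145698.83 × 17.4% = 25351.60
Buyer bears (A): 199.94 + 7823.12 + 539.20 + 397.24 + 421.56 + 1138.74 = 10519.80
Landed cost (A) = invoice 137136.57 + 10519.80 + duty 25351.60 = 173007.97
Supplier B (EXW):
CIF value = EXW price + inland to port + export clearance + origin terminal + freight + insurance = 130715.13 + 1465.99 + 172.36 + 199.94 + 7823.12 + 539.20 = 140915.74
Import duty = 140915.74 × 17.4% = 24519.34
Buyer bears (B): 1465.99 + 172.36 + 199.94 + 7823.12 + 539.20 + 397.24 + 421.56 + 1138.74 = 12158.15
Landed cost (B) = invoice 130715.13 + 12158.15 + duty 24519.34 = 167392.62
Difference = |173007.97 − 167392.62| = 5615.35

Supplier B is cheaper by CHF 5615.35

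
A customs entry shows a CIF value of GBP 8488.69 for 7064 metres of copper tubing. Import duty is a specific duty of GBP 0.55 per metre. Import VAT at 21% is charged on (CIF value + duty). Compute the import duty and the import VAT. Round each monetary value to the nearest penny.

Import duty = 7064 × 0.55 = 3885.20
VAT base = CIF + duty = 8488.69 + 3885.20 = 12373.89
Import VAT = 12373.89 × 21% = 2598.52

Import duty: GBP 3885.20; import VAT: GBP 2598.52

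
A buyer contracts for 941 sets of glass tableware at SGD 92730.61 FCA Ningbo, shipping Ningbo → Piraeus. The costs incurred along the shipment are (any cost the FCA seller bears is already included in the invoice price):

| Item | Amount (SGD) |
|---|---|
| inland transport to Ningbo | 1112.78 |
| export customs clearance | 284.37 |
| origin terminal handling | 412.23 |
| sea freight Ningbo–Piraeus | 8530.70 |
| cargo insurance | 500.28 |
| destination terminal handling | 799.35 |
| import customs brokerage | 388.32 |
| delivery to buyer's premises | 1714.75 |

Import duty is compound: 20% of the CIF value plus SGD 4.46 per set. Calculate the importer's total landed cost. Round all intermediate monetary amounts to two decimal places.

Total landed cost: SGD 129707.86

FCA: the seller delivers export-cleared goods to the carrier; the buyer bears costs from that point.
Already in the invoice (seller's account under FCA): inland to port, export clearance — exclude.
CIF value = FCA price + origin terminal + freight + insurance = 92730.61 + 412.23 + 8530.70 + 500.28 = 102173.82
Ad valorem component: 102173.82 × 20% = 20434.76
Specific component: 941 × 4.46 = 4196.86
Import duty = 20434.76 + 4196.86 = 24631.62
Buyer bears: origin terminal 412.23 + freight 8530.70 + insurance 500.28 + destination terminal 799.35 + brokerage 388.32 + delivery 1714.75 + duty 24631.62 = 36977.25
Landed cost = invoice 92730.61 + 36977.25 = 129707.86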